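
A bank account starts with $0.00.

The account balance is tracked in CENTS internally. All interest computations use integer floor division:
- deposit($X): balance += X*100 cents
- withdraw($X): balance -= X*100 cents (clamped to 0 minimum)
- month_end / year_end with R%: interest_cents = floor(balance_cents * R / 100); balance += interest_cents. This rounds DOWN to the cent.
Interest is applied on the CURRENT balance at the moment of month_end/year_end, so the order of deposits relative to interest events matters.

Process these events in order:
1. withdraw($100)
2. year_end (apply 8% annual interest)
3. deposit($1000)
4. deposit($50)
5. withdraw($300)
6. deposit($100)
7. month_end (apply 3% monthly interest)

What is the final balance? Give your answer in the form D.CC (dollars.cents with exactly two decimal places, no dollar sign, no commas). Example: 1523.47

Answer: 875.50

Derivation:
After 1 (withdraw($100)): balance=$0.00 total_interest=$0.00
After 2 (year_end (apply 8% annual interest)): balance=$0.00 total_interest=$0.00
After 3 (deposit($1000)): balance=$1000.00 total_interest=$0.00
After 4 (deposit($50)): balance=$1050.00 total_interest=$0.00
After 5 (withdraw($300)): balance=$750.00 total_interest=$0.00
After 6 (deposit($100)): balance=$850.00 total_interest=$0.00
After 7 (month_end (apply 3% monthly interest)): balance=$875.50 total_interest=$25.50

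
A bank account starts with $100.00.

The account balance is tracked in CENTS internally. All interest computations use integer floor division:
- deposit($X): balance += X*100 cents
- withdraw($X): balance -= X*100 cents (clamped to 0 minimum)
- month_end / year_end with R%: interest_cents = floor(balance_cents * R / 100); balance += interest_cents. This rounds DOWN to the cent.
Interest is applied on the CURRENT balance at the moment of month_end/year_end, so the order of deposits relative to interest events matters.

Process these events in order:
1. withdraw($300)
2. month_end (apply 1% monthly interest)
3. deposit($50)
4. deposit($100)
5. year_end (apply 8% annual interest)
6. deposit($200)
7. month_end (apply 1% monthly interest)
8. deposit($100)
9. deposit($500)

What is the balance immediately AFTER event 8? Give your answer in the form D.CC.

After 1 (withdraw($300)): balance=$0.00 total_interest=$0.00
After 2 (month_end (apply 1% monthly interest)): balance=$0.00 total_interest=$0.00
After 3 (deposit($50)): balance=$50.00 total_interest=$0.00
After 4 (deposit($100)): balance=$150.00 total_interest=$0.00
After 5 (year_end (apply 8% annual interest)): balance=$162.00 total_interest=$12.00
After 6 (deposit($200)): balance=$362.00 total_interest=$12.00
After 7 (month_end (apply 1% monthly interest)): balance=$365.62 total_interest=$15.62
After 8 (deposit($100)): balance=$465.62 total_interest=$15.62

Answer: 465.62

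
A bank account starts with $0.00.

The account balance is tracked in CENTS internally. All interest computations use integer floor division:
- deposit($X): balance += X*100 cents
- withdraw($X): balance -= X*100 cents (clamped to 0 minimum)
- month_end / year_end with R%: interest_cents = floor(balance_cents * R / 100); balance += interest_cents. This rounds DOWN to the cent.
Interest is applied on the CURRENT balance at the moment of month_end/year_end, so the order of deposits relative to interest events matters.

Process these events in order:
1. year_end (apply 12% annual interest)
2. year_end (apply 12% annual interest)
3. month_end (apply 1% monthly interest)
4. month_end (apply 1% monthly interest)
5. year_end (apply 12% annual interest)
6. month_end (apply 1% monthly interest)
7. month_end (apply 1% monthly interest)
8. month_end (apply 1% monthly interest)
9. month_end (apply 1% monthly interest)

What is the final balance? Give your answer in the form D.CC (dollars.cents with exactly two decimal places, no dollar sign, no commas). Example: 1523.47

Answer: 0.00

Derivation:
After 1 (year_end (apply 12% annual interest)): balance=$0.00 total_interest=$0.00
After 2 (year_end (apply 12% annual interest)): balance=$0.00 total_interest=$0.00
After 3 (month_end (apply 1% monthly interest)): balance=$0.00 total_interest=$0.00
After 4 (month_end (apply 1% monthly interest)): balance=$0.00 total_interest=$0.00
After 5 (year_end (apply 12% annual interest)): balance=$0.00 total_interest=$0.00
After 6 (month_end (apply 1% monthly interest)): balance=$0.00 total_interest=$0.00
After 7 (month_end (apply 1% monthly interest)): balance=$0.00 total_interest=$0.00
After 8 (month_end (apply 1% monthly interest)): balance=$0.00 total_interest=$0.00
After 9 (month_end (apply 1% monthly interest)): balance=$0.00 total_interest=$0.00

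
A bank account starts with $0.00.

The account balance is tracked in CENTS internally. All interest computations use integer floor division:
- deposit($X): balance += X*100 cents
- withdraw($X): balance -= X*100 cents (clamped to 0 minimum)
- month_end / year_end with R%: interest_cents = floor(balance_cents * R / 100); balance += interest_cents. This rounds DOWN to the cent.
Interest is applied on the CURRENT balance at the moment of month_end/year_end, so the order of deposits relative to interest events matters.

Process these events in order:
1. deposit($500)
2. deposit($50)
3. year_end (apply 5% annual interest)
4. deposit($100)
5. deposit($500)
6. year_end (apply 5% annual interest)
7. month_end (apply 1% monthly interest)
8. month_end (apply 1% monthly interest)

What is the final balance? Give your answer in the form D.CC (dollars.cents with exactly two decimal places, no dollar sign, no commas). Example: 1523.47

After 1 (deposit($500)): balance=$500.00 total_interest=$0.00
After 2 (deposit($50)): balance=$550.00 total_interest=$0.00
After 3 (year_end (apply 5% annual interest)): balance=$577.50 total_interest=$27.50
After 4 (deposit($100)): balance=$677.50 total_interest=$27.50
After 5 (deposit($500)): balance=$1177.50 total_interest=$27.50
After 6 (year_end (apply 5% annual interest)): balance=$1236.37 total_interest=$86.37
After 7 (month_end (apply 1% monthly interest)): balance=$1248.73 total_interest=$98.73
After 8 (month_end (apply 1% monthly interest)): balance=$1261.21 total_interest=$111.21

Answer: 1261.21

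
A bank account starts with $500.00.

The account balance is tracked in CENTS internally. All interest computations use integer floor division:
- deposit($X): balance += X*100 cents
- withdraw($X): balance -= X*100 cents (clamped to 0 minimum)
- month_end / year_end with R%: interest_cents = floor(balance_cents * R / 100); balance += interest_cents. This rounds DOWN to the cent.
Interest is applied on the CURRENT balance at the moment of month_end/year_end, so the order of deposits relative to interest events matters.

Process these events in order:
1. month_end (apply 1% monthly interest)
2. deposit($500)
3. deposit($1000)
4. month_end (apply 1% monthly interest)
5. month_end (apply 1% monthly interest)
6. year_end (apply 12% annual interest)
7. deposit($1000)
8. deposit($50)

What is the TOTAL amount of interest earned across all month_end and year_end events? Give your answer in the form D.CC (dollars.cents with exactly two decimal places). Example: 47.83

Answer: 290.73

Derivation:
After 1 (month_end (apply 1% monthly interest)): balance=$505.00 total_interest=$5.00
After 2 (deposit($500)): balance=$1005.00 total_interest=$5.00
After 3 (deposit($1000)): balance=$2005.00 total_interest=$5.00
After 4 (month_end (apply 1% monthly interest)): balance=$2025.05 total_interest=$25.05
After 5 (month_end (apply 1% monthly interest)): balance=$2045.30 total_interest=$45.30
After 6 (year_end (apply 12% annual interest)): balance=$2290.73 total_interest=$290.73
After 7 (deposit($1000)): balance=$3290.73 total_interest=$290.73
After 8 (deposit($50)): balance=$3340.73 total_interest=$290.73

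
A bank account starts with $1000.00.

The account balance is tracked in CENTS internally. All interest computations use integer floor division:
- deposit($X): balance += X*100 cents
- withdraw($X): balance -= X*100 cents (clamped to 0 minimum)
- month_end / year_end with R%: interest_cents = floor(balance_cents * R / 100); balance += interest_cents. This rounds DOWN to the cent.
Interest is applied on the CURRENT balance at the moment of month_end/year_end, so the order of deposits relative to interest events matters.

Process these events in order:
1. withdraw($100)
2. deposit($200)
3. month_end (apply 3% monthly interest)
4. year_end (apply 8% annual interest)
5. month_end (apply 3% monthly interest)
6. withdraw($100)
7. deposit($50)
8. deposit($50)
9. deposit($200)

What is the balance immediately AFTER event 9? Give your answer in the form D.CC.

After 1 (withdraw($100)): balance=$900.00 total_interest=$0.00
After 2 (deposit($200)): balance=$1100.00 total_interest=$0.00
After 3 (month_end (apply 3% monthly interest)): balance=$1133.00 total_interest=$33.00
After 4 (year_end (apply 8% annual interest)): balance=$1223.64 total_interest=$123.64
After 5 (month_end (apply 3% monthly interest)): balance=$1260.34 total_interest=$160.34
After 6 (withdraw($100)): balance=$1160.34 total_interest=$160.34
After 7 (deposit($50)): balance=$1210.34 total_interest=$160.34
After 8 (deposit($50)): balance=$1260.34 total_interest=$160.34
After 9 (deposit($200)): balance=$1460.34 total_interest=$160.34

Answer: 1460.34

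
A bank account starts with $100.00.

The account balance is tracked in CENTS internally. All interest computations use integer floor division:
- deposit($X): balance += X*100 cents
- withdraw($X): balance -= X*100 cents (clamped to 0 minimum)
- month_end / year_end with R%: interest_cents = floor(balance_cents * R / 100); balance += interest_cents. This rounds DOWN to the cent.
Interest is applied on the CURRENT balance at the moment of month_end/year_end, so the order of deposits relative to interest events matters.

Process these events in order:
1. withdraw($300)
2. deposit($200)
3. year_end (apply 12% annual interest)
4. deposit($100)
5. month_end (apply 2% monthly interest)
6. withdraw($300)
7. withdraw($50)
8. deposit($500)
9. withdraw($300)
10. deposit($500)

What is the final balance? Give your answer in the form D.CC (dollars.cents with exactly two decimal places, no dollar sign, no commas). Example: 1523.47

Answer: 700.00

Derivation:
After 1 (withdraw($300)): balance=$0.00 total_interest=$0.00
After 2 (deposit($200)): balance=$200.00 total_interest=$0.00
After 3 (year_end (apply 12% annual interest)): balance=$224.00 total_interest=$24.00
After 4 (deposit($100)): balance=$324.00 total_interest=$24.00
After 5 (month_end (apply 2% monthly interest)): balance=$330.48 total_interest=$30.48
After 6 (withdraw($300)): balance=$30.48 total_interest=$30.48
After 7 (withdraw($50)): balance=$0.00 total_interest=$30.48
After 8 (deposit($500)): balance=$500.00 total_interest=$30.48
After 9 (withdraw($300)): balance=$200.00 total_interest=$30.48
After 10 (deposit($500)): balance=$700.00 total_interest=$30.48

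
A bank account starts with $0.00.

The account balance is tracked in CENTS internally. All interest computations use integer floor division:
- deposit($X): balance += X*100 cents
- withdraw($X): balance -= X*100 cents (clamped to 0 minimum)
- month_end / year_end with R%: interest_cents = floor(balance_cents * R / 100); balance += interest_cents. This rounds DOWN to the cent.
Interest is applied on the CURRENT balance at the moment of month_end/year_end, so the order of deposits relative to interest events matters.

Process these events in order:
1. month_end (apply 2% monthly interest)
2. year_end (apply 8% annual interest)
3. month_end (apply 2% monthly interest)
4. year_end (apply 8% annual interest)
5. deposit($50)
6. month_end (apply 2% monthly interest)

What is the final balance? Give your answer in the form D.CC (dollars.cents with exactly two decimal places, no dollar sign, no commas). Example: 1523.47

Answer: 51.00

Derivation:
After 1 (month_end (apply 2% monthly interest)): balance=$0.00 total_interest=$0.00
After 2 (year_end (apply 8% annual interest)): balance=$0.00 total_interest=$0.00
After 3 (month_end (apply 2% monthly interest)): balance=$0.00 total_interest=$0.00
After 4 (year_end (apply 8% annual interest)): balance=$0.00 total_interest=$0.00
After 5 (deposit($50)): balance=$50.00 total_interest=$0.00
After 6 (month_end (apply 2% monthly interest)): balance=$51.00 total_interest=$1.00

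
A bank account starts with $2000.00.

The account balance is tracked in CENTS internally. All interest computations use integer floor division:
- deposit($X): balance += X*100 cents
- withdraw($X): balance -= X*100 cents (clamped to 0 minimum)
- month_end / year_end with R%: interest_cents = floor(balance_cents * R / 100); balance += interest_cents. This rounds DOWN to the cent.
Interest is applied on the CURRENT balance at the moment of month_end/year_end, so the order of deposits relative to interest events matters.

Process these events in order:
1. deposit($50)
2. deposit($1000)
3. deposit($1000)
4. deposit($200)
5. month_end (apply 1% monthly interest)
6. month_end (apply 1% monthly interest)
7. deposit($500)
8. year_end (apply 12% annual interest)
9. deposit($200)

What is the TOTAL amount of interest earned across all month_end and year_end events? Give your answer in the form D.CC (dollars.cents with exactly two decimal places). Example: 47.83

After 1 (deposit($50)): balance=$2050.00 total_interest=$0.00
After 2 (deposit($1000)): balance=$3050.00 total_interest=$0.00
After 3 (deposit($1000)): balance=$4050.00 total_interest=$0.00
After 4 (deposit($200)): balance=$4250.00 total_interest=$0.00
After 5 (month_end (apply 1% monthly interest)): balance=$4292.50 total_interest=$42.50
After 6 (month_end (apply 1% monthly interest)): balance=$4335.42 total_interest=$85.42
After 7 (deposit($500)): balance=$4835.42 total_interest=$85.42
After 8 (year_end (apply 12% annual interest)): balance=$5415.67 total_interest=$665.67
After 9 (deposit($200)): balance=$5615.67 total_interest=$665.67

Answer: 665.67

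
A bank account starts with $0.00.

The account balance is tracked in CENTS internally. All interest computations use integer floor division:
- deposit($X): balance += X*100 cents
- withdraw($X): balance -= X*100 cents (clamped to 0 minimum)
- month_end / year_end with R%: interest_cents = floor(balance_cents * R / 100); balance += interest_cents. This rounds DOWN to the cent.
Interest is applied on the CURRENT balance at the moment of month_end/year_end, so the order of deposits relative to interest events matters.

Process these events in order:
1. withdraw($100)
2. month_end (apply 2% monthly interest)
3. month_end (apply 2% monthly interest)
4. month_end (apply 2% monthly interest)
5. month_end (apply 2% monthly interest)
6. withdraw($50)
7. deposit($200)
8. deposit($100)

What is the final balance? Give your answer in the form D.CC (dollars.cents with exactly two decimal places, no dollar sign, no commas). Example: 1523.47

After 1 (withdraw($100)): balance=$0.00 total_interest=$0.00
After 2 (month_end (apply 2% monthly interest)): balance=$0.00 total_interest=$0.00
After 3 (month_end (apply 2% monthly interest)): balance=$0.00 total_interest=$0.00
After 4 (month_end (apply 2% monthly interest)): balance=$0.00 total_interest=$0.00
After 5 (month_end (apply 2% monthly interest)): balance=$0.00 total_interest=$0.00
After 6 (withdraw($50)): balance=$0.00 total_interest=$0.00
After 7 (deposit($200)): balance=$200.00 total_interest=$0.00
After 8 (deposit($100)): balance=$300.00 total_interest=$0.00

Answer: 300.00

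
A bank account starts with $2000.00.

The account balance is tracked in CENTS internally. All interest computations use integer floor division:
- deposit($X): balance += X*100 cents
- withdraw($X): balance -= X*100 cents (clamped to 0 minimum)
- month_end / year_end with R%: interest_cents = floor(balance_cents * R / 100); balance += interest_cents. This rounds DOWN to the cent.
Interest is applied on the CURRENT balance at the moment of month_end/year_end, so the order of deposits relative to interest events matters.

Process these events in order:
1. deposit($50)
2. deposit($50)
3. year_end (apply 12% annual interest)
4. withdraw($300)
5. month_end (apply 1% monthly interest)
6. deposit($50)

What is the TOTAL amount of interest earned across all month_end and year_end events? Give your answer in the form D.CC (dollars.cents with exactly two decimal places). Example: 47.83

After 1 (deposit($50)): balance=$2050.00 total_interest=$0.00
After 2 (deposit($50)): balance=$2100.00 total_interest=$0.00
After 3 (year_end (apply 12% annual interest)): balance=$2352.00 total_interest=$252.00
After 4 (withdraw($300)): balance=$2052.00 total_interest=$252.00
After 5 (month_end (apply 1% monthly interest)): balance=$2072.52 total_interest=$272.52
After 6 (deposit($50)): balance=$2122.52 total_interest=$272.52

Answer: 272.52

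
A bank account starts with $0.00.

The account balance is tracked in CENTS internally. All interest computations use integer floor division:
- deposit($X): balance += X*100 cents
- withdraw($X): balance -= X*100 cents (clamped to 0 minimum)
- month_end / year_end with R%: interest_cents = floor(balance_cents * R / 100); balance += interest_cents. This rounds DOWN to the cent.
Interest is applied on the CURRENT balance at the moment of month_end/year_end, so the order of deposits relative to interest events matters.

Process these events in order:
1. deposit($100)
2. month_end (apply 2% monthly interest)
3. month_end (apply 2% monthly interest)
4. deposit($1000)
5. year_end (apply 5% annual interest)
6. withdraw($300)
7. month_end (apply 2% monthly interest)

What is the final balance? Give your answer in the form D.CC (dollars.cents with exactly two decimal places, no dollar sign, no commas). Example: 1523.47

After 1 (deposit($100)): balance=$100.00 total_interest=$0.00
After 2 (month_end (apply 2% monthly interest)): balance=$102.00 total_interest=$2.00
After 3 (month_end (apply 2% monthly interest)): balance=$104.04 total_interest=$4.04
After 4 (deposit($1000)): balance=$1104.04 total_interest=$4.04
After 5 (year_end (apply 5% annual interest)): balance=$1159.24 total_interest=$59.24
After 6 (withdraw($300)): balance=$859.24 total_interest=$59.24
After 7 (month_end (apply 2% monthly interest)): balance=$876.42 total_interest=$76.42

Answer: 876.42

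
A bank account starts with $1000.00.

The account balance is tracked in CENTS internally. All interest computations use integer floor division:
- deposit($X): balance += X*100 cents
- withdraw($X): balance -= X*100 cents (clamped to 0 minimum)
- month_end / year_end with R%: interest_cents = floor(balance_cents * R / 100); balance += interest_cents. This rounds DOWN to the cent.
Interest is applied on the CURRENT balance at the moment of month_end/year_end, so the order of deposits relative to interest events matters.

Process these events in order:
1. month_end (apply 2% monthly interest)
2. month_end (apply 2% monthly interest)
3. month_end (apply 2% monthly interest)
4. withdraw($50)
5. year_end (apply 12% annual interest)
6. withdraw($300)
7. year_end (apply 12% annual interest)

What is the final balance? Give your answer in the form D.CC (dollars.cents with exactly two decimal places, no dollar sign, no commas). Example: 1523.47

Answer: 932.44

Derivation:
After 1 (month_end (apply 2% monthly interest)): balance=$1020.00 total_interest=$20.00
After 2 (month_end (apply 2% monthly interest)): balance=$1040.40 total_interest=$40.40
After 3 (month_end (apply 2% monthly interest)): balance=$1061.20 total_interest=$61.20
After 4 (withdraw($50)): balance=$1011.20 total_interest=$61.20
After 5 (year_end (apply 12% annual interest)): balance=$1132.54 total_interest=$182.54
After 6 (withdraw($300)): balance=$832.54 total_interest=$182.54
After 7 (year_end (apply 12% annual interest)): balance=$932.44 total_interest=$282.44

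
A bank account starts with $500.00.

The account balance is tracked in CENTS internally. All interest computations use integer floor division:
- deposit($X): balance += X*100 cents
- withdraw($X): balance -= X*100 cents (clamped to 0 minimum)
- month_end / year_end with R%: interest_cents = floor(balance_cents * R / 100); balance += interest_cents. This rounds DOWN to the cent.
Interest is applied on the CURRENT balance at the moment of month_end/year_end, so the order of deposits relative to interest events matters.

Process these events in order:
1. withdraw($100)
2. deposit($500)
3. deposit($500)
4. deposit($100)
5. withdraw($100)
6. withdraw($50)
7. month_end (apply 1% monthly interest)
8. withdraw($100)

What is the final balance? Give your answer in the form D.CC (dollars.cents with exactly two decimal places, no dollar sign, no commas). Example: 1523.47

Answer: 1263.50

Derivation:
After 1 (withdraw($100)): balance=$400.00 total_interest=$0.00
After 2 (deposit($500)): balance=$900.00 total_interest=$0.00
After 3 (deposit($500)): balance=$1400.00 total_interest=$0.00
After 4 (deposit($100)): balance=$1500.00 total_interest=$0.00
After 5 (withdraw($100)): balance=$1400.00 total_interest=$0.00
After 6 (withdraw($50)): balance=$1350.00 total_interest=$0.00
After 7 (month_end (apply 1% monthly interest)): balance=$1363.50 total_interest=$13.50
After 8 (withdraw($100)): balance=$1263.50 total_interest=$13.50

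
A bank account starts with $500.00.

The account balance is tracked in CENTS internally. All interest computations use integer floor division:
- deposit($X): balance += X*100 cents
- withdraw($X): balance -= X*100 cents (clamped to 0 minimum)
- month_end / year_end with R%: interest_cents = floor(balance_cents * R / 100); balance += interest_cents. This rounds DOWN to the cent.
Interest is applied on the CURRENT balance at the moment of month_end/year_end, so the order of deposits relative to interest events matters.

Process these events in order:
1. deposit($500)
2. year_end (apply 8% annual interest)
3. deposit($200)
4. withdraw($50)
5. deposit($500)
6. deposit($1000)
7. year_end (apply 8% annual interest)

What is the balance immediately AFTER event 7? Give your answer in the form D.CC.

After 1 (deposit($500)): balance=$1000.00 total_interest=$0.00
After 2 (year_end (apply 8% annual interest)): balance=$1080.00 total_interest=$80.00
After 3 (deposit($200)): balance=$1280.00 total_interest=$80.00
After 4 (withdraw($50)): balance=$1230.00 total_interest=$80.00
After 5 (deposit($500)): balance=$1730.00 total_interest=$80.00
After 6 (deposit($1000)): balance=$2730.00 total_interest=$80.00
After 7 (year_end (apply 8% annual interest)): balance=$2948.40 total_interest=$298.40

Answer: 2948.40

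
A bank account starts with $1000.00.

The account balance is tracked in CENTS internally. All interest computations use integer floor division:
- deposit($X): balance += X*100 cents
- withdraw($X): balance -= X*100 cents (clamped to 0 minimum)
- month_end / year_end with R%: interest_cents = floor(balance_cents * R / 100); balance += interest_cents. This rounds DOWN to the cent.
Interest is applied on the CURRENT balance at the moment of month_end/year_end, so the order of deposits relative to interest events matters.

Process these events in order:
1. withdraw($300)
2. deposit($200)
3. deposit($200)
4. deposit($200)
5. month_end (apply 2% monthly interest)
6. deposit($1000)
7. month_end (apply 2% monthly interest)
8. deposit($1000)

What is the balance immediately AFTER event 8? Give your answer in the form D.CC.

Answer: 3372.52

Derivation:
After 1 (withdraw($300)): balance=$700.00 total_interest=$0.00
After 2 (deposit($200)): balance=$900.00 total_interest=$0.00
After 3 (deposit($200)): balance=$1100.00 total_interest=$0.00
After 4 (deposit($200)): balance=$1300.00 total_interest=$0.00
After 5 (month_end (apply 2% monthly interest)): balance=$1326.00 total_interest=$26.00
After 6 (deposit($1000)): balance=$2326.00 total_interest=$26.00
After 7 (month_end (apply 2% monthly interest)): balance=$2372.52 total_interest=$72.52
After 8 (deposit($1000)): balance=$3372.52 total_interest=$72.52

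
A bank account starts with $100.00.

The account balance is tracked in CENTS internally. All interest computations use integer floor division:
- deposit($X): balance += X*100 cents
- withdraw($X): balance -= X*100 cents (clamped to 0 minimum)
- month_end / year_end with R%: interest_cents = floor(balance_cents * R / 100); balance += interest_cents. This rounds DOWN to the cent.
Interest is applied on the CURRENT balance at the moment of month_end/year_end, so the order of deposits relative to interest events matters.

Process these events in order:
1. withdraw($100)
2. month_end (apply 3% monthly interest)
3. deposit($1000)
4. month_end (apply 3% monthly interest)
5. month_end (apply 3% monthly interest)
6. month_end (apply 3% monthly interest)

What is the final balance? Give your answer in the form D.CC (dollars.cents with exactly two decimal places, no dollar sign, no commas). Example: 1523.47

After 1 (withdraw($100)): balance=$0.00 total_interest=$0.00
After 2 (month_end (apply 3% monthly interest)): balance=$0.00 total_interest=$0.00
After 3 (deposit($1000)): balance=$1000.00 total_interest=$0.00
After 4 (month_end (apply 3% monthly interest)): balance=$1030.00 total_interest=$30.00
After 5 (month_end (apply 3% monthly interest)): balance=$1060.90 total_interest=$60.90
After 6 (month_end (apply 3% monthly interest)): balance=$1092.72 total_interest=$92.72

Answer: 1092.72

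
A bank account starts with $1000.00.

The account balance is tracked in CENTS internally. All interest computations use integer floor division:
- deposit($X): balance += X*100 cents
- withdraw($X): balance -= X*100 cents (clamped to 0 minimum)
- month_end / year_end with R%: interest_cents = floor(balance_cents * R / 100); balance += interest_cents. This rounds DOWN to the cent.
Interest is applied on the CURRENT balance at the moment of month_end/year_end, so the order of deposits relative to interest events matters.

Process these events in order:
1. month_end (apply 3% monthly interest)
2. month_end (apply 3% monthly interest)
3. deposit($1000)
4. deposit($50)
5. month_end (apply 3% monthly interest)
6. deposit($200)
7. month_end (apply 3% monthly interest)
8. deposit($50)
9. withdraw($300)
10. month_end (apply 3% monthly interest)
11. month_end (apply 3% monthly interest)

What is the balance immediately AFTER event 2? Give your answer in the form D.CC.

Answer: 1060.90

Derivation:
After 1 (month_end (apply 3% monthly interest)): balance=$1030.00 total_interest=$30.00
After 2 (month_end (apply 3% monthly interest)): balance=$1060.90 total_interest=$60.90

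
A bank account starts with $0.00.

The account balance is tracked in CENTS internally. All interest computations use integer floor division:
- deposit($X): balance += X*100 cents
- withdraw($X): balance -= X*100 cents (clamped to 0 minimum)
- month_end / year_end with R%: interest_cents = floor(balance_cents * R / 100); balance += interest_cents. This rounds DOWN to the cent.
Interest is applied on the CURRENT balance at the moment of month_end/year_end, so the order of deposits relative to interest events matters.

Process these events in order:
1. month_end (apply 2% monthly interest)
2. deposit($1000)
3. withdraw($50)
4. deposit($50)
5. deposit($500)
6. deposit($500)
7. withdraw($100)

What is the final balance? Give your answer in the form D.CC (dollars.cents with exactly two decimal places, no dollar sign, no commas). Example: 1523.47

After 1 (month_end (apply 2% monthly interest)): balance=$0.00 total_interest=$0.00
After 2 (deposit($1000)): balance=$1000.00 total_interest=$0.00
After 3 (withdraw($50)): balance=$950.00 total_interest=$0.00
After 4 (deposit($50)): balance=$1000.00 total_interest=$0.00
After 5 (deposit($500)): balance=$1500.00 total_interest=$0.00
After 6 (deposit($500)): balance=$2000.00 total_interest=$0.00
After 7 (withdraw($100)): balance=$1900.00 total_interest=$0.00

Answer: 1900.00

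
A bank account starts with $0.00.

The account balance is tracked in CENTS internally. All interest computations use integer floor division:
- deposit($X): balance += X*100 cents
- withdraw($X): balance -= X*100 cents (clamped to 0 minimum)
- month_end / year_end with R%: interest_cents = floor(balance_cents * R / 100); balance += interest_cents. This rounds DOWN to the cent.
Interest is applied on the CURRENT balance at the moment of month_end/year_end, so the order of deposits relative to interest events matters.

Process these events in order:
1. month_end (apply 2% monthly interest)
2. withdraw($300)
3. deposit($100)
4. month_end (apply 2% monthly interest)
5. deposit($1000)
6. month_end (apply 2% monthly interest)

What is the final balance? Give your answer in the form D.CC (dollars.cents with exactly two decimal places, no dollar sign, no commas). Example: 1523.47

Answer: 1124.04

Derivation:
After 1 (month_end (apply 2% monthly interest)): balance=$0.00 total_interest=$0.00
After 2 (withdraw($300)): balance=$0.00 total_interest=$0.00
After 3 (deposit($100)): balance=$100.00 total_interest=$0.00
After 4 (month_end (apply 2% monthly interest)): balance=$102.00 total_interest=$2.00
After 5 (deposit($1000)): balance=$1102.00 total_interest=$2.00
After 6 (month_end (apply 2% monthly interest)): balance=$1124.04 total_interest=$24.04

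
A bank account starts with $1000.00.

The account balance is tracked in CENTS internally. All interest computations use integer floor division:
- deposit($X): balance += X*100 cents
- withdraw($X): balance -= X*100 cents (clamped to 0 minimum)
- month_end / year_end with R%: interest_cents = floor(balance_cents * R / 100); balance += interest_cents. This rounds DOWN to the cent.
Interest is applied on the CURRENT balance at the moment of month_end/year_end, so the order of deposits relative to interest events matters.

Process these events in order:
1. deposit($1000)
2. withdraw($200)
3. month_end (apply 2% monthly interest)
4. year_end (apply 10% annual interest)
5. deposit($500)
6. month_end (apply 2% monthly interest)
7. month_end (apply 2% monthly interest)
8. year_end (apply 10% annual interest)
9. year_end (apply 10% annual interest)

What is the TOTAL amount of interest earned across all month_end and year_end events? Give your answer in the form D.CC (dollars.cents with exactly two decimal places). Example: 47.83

Answer: 871.86

Derivation:
After 1 (deposit($1000)): balance=$2000.00 total_interest=$0.00
After 2 (withdraw($200)): balance=$1800.00 total_interest=$0.00
After 3 (month_end (apply 2% monthly interest)): balance=$1836.00 total_interest=$36.00
After 4 (year_end (apply 10% annual interest)): balance=$2019.60 total_interest=$219.60
After 5 (deposit($500)): balance=$2519.60 total_interest=$219.60
After 6 (month_end (apply 2% monthly interest)): balance=$2569.99 total_interest=$269.99
After 7 (month_end (apply 2% monthly interest)): balance=$2621.38 total_interest=$321.38
After 8 (year_end (apply 10% annual interest)): balance=$2883.51 total_interest=$583.51
After 9 (year_end (apply 10% annual interest)): balance=$3171.86 total_interest=$871.86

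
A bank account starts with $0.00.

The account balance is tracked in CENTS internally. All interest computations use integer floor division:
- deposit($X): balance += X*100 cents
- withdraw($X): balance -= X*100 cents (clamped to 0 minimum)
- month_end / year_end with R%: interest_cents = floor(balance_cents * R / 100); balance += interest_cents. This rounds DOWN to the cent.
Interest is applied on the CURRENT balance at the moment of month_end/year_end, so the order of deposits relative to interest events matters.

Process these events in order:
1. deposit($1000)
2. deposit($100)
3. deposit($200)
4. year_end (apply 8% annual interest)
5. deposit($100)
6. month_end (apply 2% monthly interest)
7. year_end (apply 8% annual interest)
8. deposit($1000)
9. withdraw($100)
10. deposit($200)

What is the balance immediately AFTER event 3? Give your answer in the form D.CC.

Answer: 1300.00

Derivation:
After 1 (deposit($1000)): balance=$1000.00 total_interest=$0.00
After 2 (deposit($100)): balance=$1100.00 total_interest=$0.00
After 3 (deposit($200)): balance=$1300.00 total_interest=$0.00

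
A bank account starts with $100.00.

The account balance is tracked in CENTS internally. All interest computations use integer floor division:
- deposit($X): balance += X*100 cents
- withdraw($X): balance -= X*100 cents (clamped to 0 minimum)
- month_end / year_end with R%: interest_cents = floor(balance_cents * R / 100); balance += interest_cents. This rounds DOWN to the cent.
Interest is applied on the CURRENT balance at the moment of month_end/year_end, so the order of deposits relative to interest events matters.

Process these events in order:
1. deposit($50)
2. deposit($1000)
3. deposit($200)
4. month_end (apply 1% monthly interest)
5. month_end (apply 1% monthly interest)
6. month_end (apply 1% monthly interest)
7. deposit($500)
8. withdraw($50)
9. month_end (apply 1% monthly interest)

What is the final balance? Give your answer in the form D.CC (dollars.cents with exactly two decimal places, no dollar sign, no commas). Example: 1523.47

After 1 (deposit($50)): balance=$150.00 total_interest=$0.00
After 2 (deposit($1000)): balance=$1150.00 total_interest=$0.00
After 3 (deposit($200)): balance=$1350.00 total_interest=$0.00
After 4 (month_end (apply 1% monthly interest)): balance=$1363.50 total_interest=$13.50
After 5 (month_end (apply 1% monthly interest)): balance=$1377.13 total_interest=$27.13
After 6 (month_end (apply 1% monthly interest)): balance=$1390.90 total_interest=$40.90
After 7 (deposit($500)): balance=$1890.90 total_interest=$40.90
After 8 (withdraw($50)): balance=$1840.90 total_interest=$40.90
After 9 (month_end (apply 1% monthly interest)): balance=$1859.30 total_interest=$59.30

Answer: 1859.30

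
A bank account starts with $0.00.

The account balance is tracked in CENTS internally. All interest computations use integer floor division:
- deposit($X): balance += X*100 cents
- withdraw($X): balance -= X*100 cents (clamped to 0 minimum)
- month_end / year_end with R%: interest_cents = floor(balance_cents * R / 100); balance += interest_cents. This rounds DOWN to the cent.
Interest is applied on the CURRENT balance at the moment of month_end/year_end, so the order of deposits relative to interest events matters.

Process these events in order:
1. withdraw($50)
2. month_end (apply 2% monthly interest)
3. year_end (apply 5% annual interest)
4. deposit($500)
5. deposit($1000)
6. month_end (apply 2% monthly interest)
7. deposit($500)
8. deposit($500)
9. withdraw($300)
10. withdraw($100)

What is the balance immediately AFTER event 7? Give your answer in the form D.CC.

Answer: 2030.00

Derivation:
After 1 (withdraw($50)): balance=$0.00 total_interest=$0.00
After 2 (month_end (apply 2% monthly interest)): balance=$0.00 total_interest=$0.00
After 3 (year_end (apply 5% annual interest)): balance=$0.00 total_interest=$0.00
After 4 (deposit($500)): balance=$500.00 total_interest=$0.00
After 5 (deposit($1000)): balance=$1500.00 total_interest=$0.00
After 6 (month_end (apply 2% monthly interest)): balance=$1530.00 total_interest=$30.00
After 7 (deposit($500)): balance=$2030.00 total_interest=$30.00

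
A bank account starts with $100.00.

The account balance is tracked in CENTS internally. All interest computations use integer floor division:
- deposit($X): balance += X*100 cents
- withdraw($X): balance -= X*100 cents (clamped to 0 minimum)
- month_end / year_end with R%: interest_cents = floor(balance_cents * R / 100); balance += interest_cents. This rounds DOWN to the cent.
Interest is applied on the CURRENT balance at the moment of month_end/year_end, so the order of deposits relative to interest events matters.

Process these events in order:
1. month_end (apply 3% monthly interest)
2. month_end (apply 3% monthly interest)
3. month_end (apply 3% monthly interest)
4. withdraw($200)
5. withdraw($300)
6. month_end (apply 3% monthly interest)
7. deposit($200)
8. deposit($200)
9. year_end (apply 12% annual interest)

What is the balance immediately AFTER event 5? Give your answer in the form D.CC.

After 1 (month_end (apply 3% monthly interest)): balance=$103.00 total_interest=$3.00
After 2 (month_end (apply 3% monthly interest)): balance=$106.09 total_interest=$6.09
After 3 (month_end (apply 3% monthly interest)): balance=$109.27 total_interest=$9.27
After 4 (withdraw($200)): balance=$0.00 total_interest=$9.27
After 5 (withdraw($300)): balance=$0.00 total_interest=$9.27

Answer: 0.00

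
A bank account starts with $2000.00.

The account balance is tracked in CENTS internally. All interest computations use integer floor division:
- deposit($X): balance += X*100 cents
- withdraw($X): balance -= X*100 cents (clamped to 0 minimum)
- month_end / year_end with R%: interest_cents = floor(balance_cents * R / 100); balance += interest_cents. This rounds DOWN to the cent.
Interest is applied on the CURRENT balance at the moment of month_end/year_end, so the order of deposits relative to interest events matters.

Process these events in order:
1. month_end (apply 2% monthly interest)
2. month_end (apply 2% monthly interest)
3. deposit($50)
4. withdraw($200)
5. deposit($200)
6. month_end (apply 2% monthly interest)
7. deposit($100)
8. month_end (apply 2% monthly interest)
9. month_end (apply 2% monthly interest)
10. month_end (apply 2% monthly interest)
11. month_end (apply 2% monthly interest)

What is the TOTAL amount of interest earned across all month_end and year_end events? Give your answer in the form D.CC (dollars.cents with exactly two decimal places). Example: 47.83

Answer: 310.79

Derivation:
After 1 (month_end (apply 2% monthly interest)): balance=$2040.00 total_interest=$40.00
After 2 (month_end (apply 2% monthly interest)): balance=$2080.80 total_interest=$80.80
After 3 (deposit($50)): balance=$2130.80 total_interest=$80.80
After 4 (withdraw($200)): balance=$1930.80 total_interest=$80.80
After 5 (deposit($200)): balance=$2130.80 total_interest=$80.80
After 6 (month_end (apply 2% monthly interest)): balance=$2173.41 total_interest=$123.41
After 7 (deposit($100)): balance=$2273.41 total_interest=$123.41
After 8 (month_end (apply 2% monthly interest)): balance=$2318.87 total_interest=$168.87
After 9 (month_end (apply 2% monthly interest)): balance=$2365.24 total_interest=$215.24
After 10 (month_end (apply 2% monthly interest)): balance=$2412.54 total_interest=$262.54
After 11 (month_end (apply 2% monthly interest)): balance=$2460.79 total_interest=$310.79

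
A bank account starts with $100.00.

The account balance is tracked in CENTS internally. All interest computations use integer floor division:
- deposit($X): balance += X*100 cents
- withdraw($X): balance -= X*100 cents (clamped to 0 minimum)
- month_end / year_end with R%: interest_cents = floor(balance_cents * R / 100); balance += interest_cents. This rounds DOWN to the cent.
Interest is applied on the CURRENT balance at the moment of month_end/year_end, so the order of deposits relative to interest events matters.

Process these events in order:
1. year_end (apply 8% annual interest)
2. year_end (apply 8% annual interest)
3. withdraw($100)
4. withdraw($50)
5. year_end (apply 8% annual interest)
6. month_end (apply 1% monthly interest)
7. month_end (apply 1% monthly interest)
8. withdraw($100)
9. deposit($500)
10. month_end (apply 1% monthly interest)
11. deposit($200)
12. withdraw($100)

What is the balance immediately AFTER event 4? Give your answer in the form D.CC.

After 1 (year_end (apply 8% annual interest)): balance=$108.00 total_interest=$8.00
After 2 (year_end (apply 8% annual interest)): balance=$116.64 total_interest=$16.64
After 3 (withdraw($100)): balance=$16.64 total_interest=$16.64
After 4 (withdraw($50)): balance=$0.00 total_interest=$16.64

Answer: 0.00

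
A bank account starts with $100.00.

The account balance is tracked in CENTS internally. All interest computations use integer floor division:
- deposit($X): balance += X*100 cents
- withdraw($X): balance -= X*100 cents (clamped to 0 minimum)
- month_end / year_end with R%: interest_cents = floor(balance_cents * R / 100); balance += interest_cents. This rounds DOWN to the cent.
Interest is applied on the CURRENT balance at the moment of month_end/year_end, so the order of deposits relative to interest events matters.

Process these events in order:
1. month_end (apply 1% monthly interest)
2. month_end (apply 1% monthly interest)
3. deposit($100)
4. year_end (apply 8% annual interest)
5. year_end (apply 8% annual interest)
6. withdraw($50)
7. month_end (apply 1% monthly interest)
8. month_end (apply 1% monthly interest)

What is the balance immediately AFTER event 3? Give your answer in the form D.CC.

Answer: 202.01

Derivation:
After 1 (month_end (apply 1% monthly interest)): balance=$101.00 total_interest=$1.00
After 2 (month_end (apply 1% monthly interest)): balance=$102.01 total_interest=$2.01
After 3 (deposit($100)): balance=$202.01 total_interest=$2.01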